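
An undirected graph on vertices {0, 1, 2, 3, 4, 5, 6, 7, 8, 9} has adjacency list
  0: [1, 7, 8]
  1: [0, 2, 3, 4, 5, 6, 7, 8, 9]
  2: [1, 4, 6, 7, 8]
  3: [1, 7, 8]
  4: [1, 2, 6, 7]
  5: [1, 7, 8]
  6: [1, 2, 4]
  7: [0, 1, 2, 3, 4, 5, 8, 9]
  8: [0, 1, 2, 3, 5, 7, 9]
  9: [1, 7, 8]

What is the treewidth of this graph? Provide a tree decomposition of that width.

Treewidth 3.
One optimal decomposition is:
Bags: B1 = {1, 2, 4, 7}  B2 = {1, 2, 7, 8}  B3 = {1, 2, 4, 6}  B4 = {1, 7, 8, 9}  B5 = {0, 1, 7, 8}  B6 = {1, 5, 7, 8}  B7 = {1, 3, 7, 8}
Tree: B1–B2, B1–B3, B2–B4, B2–B5, B4–B6, B5–B7

Each bag holds 4 vertices, so the decomposition has width 3, which upper-bounds the treewidth. For the lower bound, the 4 vertices {1, 2, 4, 6} are pairwise adjacent, and any tree decomposition puts a clique entirely inside one bag — forcing width ≥ 3. Therefore the treewidth is 3.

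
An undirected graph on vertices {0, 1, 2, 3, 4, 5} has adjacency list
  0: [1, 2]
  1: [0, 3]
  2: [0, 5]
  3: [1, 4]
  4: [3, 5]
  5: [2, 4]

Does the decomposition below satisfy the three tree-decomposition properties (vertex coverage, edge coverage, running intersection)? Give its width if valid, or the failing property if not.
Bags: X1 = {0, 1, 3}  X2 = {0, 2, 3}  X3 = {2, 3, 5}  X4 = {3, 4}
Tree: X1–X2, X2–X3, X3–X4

A tree decomposition must satisfy three properties: every vertex lies in some bag; for every edge, both endpoints lie together in some bag; and for every vertex, the bags containing it form a connected subtree. Here edge (5,4) lies in no bag, so the decomposition is invalid.

No — edge (5,4) lies in no bag.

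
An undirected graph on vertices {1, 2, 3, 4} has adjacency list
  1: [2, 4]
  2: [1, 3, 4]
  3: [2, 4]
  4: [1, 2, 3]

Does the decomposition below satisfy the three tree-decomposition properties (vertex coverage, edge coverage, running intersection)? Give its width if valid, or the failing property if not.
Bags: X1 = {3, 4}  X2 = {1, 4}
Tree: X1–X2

No — vertex 2 appears in no bag.

A tree decomposition must satisfy three properties: every vertex lies in some bag; for every edge, both endpoints lie together in some bag; and for every vertex, the bags containing it form a connected subtree. Here vertex 2 appears in no bag, so the decomposition is invalid.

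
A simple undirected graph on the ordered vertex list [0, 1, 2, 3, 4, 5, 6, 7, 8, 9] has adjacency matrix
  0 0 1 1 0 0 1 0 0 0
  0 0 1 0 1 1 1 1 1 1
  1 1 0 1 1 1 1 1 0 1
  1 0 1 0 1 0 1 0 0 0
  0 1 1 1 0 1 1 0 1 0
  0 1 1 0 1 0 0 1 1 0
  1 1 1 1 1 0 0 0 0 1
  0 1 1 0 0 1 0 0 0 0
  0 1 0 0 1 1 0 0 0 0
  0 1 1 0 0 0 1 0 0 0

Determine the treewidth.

3

A width-3 tree decomposition is:
Bags: B1 = {1, 2, 4, 6}  B2 = {1, 2, 6, 9}  B3 = {1, 2, 4, 5}  B4 = {1, 4, 5, 8}  B5 = {2, 3, 4, 6}  B6 = {1, 2, 5, 7}  B7 = {0, 2, 3, 6}
Tree: B1–B2, B1–B3, B3–B4, B1–B5, B3–B6, B5–B7
The largest bag has 4 vertices, giving width 3; this decomposition certifies tw(G) ≤ 3. For the lower bound, the 4 vertices {1, 4, 5, 8} are pairwise adjacent, and any tree decomposition puts a clique entirely inside one bag — forcing width ≥ 3. Therefore the treewidth is 3.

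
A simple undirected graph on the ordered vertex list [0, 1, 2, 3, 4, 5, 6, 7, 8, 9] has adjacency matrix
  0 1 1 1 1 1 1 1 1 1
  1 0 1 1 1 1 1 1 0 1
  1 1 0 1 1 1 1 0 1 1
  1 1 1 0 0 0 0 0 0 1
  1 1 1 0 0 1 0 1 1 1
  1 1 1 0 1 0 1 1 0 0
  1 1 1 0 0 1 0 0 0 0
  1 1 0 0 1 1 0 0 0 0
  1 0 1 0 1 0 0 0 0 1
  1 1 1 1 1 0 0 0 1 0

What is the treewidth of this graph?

4

A width-4 tree decomposition is:
Bags: B1 = {0, 1, 2, 4, 9}  B2 = {0, 1, 2, 4, 5}  B3 = {0, 1, 4, 5, 7}  B4 = {0, 2, 4, 8, 9}  B5 = {0, 1, 2, 3, 9}  B6 = {0, 1, 2, 5, 6}
Tree: B1–B2, B2–B3, B1–B4, B1–B5, B2–B6
The largest bag has 5 vertices, giving width 4; this decomposition certifies tw(G) ≤ 4. Conversely, {0, 2, 4, 8, 9} is a clique of size 5, and the vertices of any clique must share a bag in every tree decomposition; so some bag has ≥ 5 vertices and tw(G) ≥ 4. The upper and lower bounds meet at 4, so that is the treewidth.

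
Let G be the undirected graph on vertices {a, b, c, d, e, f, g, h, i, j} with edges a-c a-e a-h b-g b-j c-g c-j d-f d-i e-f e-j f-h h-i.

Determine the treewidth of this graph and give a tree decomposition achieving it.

Treewidth 2.
One such decomposition:
Bags: B1 = {b, c, g}  B2 = {b, c, j}  B3 = {a, c, j}  B4 = {a, e, j}  B5 = {a, e, h}  B6 = {e, f, h}  B7 = {f, h, i}  B8 = {d, f, i}
Tree: B1–B2, B2–B3, B3–B4, B4–B5, B5–B6, B6–B7, B7–B8

Each bag holds 3 vertices, so the decomposition has width 2, which upper-bounds the treewidth. Since g–b–j–c–g is a cycle in G, G is not acyclic. Forests are exactly the graphs of treewidth ≤ 1, so tw(G) ≥ 2. The upper and lower bounds meet at 2, so that is the treewidth.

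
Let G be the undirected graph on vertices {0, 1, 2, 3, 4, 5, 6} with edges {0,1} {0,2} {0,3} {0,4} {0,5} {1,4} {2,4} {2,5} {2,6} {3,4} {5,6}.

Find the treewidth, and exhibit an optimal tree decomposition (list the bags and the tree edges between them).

Every bag has size at most 3, so the width is 3 − 1 = 2 and tw(G) ≤ 2. Conversely, {0, 1, 4} is a clique of size 3, and the vertices of any clique must share a bag in every tree decomposition; so some bag has ≥ 3 vertices and tw(G) ≥ 2. Hence tw(G) = 2 exactly.

Treewidth 2.
Bags: B1 = {0, 2, 4}  B2 = {0, 2, 5}  B3 = {0, 3, 4}  B4 = {0, 1, 4}  B5 = {2, 5, 6}
Tree: B1–B2, B1–B3, B3–B4, B2–B5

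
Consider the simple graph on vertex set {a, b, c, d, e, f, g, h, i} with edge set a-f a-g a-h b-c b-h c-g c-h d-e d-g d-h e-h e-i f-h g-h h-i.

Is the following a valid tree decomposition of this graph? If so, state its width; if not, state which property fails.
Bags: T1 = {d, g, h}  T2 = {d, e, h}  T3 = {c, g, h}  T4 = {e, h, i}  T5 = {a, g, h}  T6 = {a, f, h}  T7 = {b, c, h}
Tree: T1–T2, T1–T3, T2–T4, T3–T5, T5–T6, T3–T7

Yes; width 2.

Every vertex of G appears in some bag (union = {a, b, c, d, e, f, g, h, i}); every edge is covered by a bag; and for each vertex v the set of bags containing v is connected in the bag tree. The decomposition is therefore valid. The largest bag has 3 vertices, so the width is 2.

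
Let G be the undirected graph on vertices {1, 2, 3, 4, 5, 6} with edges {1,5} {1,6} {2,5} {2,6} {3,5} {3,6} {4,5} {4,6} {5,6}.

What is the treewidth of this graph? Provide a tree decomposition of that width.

Treewidth 2.
Bags: B1 = {3, 5, 6}  B2 = {1, 5, 6}  B3 = {4, 5, 6}  B4 = {2, 5, 6}
Tree: B1–B2, B2–B3, B3–B4

Every bag has size at most 3, so the width is 3 − 1 = 2 and tw(G) ≤ 2. On the other hand G contains the 3-clique {1, 5, 6}. A clique must lie in a single bag of any decomposition, so no decomposition can have width below 2. Therefore the treewidth is 2.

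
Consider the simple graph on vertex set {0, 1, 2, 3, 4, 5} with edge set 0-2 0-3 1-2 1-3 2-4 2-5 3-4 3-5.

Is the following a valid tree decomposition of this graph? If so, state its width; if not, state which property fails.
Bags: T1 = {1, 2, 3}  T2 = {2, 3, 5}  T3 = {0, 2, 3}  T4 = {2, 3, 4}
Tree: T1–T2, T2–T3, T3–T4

Every vertex of G appears in some bag (union = {0, 1, 2, 3, 4, 5}); every edge is covered by a bag; and for each vertex v the set of bags containing v is connected in the bag tree. The decomposition is therefore valid. The largest bag has 3 vertices, so the width is 2.

Yes; width 2.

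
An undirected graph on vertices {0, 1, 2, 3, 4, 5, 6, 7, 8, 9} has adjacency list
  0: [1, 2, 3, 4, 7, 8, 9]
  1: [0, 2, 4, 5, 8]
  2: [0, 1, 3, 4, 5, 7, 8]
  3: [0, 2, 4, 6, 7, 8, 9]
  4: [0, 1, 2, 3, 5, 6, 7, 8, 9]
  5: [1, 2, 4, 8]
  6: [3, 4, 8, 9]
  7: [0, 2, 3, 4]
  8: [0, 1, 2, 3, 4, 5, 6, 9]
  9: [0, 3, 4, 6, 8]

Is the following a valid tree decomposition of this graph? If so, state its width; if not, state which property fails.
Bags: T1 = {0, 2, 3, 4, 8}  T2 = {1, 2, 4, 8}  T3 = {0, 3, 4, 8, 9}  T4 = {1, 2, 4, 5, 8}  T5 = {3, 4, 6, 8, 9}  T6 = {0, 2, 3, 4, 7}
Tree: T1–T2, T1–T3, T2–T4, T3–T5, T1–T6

No — edge (0,1) lies in no bag.

A tree decomposition must satisfy three properties: every vertex lies in some bag; for every edge, both endpoints lie together in some bag; and for every vertex, the bags containing it form a connected subtree. Here edge (0,1) lies in no bag, so the decomposition is invalid.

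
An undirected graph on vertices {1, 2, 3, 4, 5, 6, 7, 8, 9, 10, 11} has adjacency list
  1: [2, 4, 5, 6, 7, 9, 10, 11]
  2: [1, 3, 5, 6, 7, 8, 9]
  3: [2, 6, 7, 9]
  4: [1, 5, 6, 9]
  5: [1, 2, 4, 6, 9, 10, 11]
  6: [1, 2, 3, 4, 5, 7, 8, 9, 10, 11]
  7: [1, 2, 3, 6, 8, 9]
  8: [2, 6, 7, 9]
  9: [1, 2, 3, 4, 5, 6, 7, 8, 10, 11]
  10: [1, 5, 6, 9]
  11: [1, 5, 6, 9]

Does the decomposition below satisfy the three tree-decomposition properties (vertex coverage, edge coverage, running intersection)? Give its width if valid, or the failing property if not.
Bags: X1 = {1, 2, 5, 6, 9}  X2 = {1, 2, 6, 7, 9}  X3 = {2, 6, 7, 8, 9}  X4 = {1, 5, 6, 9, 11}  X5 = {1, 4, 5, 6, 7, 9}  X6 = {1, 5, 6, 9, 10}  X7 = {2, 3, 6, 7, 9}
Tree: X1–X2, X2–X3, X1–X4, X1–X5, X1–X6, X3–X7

A tree decomposition must satisfy three properties: every vertex lies in some bag; for every edge, both endpoints lie together in some bag; and for every vertex, the bags containing it form a connected subtree. Here bags containing vertex 7 are not connected in the tree, so the decomposition is invalid.

No — bags containing vertex 7 are not connected in the tree.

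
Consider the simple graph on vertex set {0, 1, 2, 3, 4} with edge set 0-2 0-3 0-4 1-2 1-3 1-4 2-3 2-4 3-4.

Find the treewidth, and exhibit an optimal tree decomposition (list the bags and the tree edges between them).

Treewidth 3.
One such decomposition:
Bags: B1 = {1, 2, 3, 4}  B2 = {0, 2, 3, 4}
Tree: B1–B2

Every bag has size at most 4, so the width is 4 − 1 = 3 and tw(G) ≤ 3. For the lower bound, the 4 vertices {0, 2, 3, 4} are pairwise adjacent, and any tree decomposition puts a clique entirely inside one bag — forcing width ≥ 3. Therefore the treewidth is 3.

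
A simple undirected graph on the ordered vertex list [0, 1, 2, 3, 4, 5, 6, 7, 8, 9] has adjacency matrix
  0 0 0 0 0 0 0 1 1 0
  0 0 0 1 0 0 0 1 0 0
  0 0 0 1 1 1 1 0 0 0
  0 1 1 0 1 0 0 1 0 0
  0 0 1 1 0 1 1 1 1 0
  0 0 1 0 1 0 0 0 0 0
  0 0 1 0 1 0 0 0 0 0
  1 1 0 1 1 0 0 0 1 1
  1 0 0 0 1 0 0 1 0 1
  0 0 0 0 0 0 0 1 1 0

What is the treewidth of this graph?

2

A width-2 tree decomposition is:
Bags: B1 = {3, 4, 7}  B2 = {2, 3, 4}  B3 = {1, 3, 7}  B4 = {2, 4, 6}  B5 = {4, 7, 8}  B6 = {2, 4, 5}  B7 = {7, 8, 9}  B8 = {0, 7, 8}
Tree: B1–B2, B1–B3, B2–B4, B1–B5, B4–B6, B5–B7, B7–B8
Each bag holds 3 vertices, so the decomposition has width 2, which upper-bounds the treewidth. Conversely, {0, 7, 8} is a clique of size 3, and the vertices of any clique must share a bag in every tree decomposition; so some bag has ≥ 3 vertices and tw(G) ≥ 2. Combining the bounds, tw(G) = 2.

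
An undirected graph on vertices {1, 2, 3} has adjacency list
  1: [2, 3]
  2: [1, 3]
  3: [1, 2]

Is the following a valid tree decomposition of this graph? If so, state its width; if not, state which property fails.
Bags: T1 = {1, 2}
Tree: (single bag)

A tree decomposition must satisfy three properties: every vertex lies in some bag; for every edge, both endpoints lie together in some bag; and for every vertex, the bags containing it form a connected subtree. Here vertex 3 appears in no bag, so the decomposition is invalid.

No — vertex 3 appears in no bag.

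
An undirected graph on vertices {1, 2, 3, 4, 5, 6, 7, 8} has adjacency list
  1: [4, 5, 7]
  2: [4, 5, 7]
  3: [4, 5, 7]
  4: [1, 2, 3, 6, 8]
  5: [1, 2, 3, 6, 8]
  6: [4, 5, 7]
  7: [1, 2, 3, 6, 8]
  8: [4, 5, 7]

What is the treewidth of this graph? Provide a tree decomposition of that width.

Treewidth 3.
Bags: B1 = {4, 5, 6, 7}  B2 = {2, 4, 5, 7}  B3 = {4, 5, 7, 8}  B4 = {1, 4, 5, 7}  B5 = {3, 4, 5, 7}
Tree: B1–B2, B2–B3, B3–B4, B4–B5

Every bag has size at most 4, so the width is 4 − 1 = 3 and tw(G) ≤ 3. For the lower bound: the 4 vertex sets {6,7}, {2,4}, {5}, {8} are disjoint, each induces a connected subgraph, and every pair is joined by at least one edge of G. Contracting each set to a single vertex therefore yields K_{4} as a minor, and since treewidth is minor-monotone, tw(G) ≥ tw(K_{4}) = 3. Hence tw(G) = 3 exactly.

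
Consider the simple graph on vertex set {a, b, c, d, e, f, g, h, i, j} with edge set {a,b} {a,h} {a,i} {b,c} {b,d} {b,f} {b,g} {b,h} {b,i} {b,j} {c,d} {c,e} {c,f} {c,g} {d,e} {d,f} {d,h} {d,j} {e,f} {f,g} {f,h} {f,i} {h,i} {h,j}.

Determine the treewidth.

3

A width-3 tree decomposition is:
Bags: B1 = {b, d, f, h}  B2 = {b, d, h, j}  B3 = {b, c, d, f}  B4 = {b, f, h, i}  B5 = {a, b, h, i}  B6 = {c, d, e, f}  B7 = {b, c, f, g}
Tree: B1–B2, B1–B3, B1–B4, B4–B5, B3–B6, B3–B7
The largest bag has 4 vertices, giving width 3; this decomposition certifies tw(G) ≤ 3. Conversely, {c, d, e, f} is a clique of size 4, and the vertices of any clique must share a bag in every tree decomposition; so some bag has ≥ 4 vertices and tw(G) ≥ 3. Combining the bounds, tw(G) = 3.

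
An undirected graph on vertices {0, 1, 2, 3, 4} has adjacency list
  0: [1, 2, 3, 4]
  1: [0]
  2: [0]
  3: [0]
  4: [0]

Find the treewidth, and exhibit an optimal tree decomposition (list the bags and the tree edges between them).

Treewidth 1.
Bags: B1 = {0, 1}  B2 = {0, 2}  B3 = {0, 3}  B4 = {0, 4}
Tree: B1–B2, B2–B3, B2–B4

Each bag holds 2 vertices, so the decomposition has width 1, which upper-bounds the treewidth. G has an edge, so its treewidth is at least 1. Combining the bounds, tw(G) = 1.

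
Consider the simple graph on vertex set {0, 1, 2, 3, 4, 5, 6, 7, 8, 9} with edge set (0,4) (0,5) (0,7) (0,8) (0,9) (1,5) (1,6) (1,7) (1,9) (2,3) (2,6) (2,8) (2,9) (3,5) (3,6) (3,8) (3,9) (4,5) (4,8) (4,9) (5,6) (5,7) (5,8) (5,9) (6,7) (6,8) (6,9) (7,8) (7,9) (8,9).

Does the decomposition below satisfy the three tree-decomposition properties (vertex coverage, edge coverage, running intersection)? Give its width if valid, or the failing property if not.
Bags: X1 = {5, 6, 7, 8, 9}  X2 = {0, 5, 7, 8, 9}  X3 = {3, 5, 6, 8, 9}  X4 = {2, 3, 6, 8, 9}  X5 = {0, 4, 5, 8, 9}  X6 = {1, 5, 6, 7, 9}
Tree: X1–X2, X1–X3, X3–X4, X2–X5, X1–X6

Checking the three conditions: (i) the bags cover all of {0, 1, 2, 3, 4, 5, 6, 7, 8, 9}; (ii) for each edge, some bag contains both endpoints; (iii) the bags containing any fixed vertex form a subtree. All hold, so the decomposition is valid with width 5 − 1 = 4.

Yes; width 4.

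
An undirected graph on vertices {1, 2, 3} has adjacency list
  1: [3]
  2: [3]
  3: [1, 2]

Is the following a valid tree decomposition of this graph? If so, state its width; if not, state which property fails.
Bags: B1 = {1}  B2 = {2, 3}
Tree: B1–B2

No — edge (3,1) lies in no bag.

A tree decomposition must satisfy three properties: every vertex lies in some bag; for every edge, both endpoints lie together in some bag; and for every vertex, the bags containing it form a connected subtree. Here edge (3,1) lies in no bag, so the decomposition is invalid.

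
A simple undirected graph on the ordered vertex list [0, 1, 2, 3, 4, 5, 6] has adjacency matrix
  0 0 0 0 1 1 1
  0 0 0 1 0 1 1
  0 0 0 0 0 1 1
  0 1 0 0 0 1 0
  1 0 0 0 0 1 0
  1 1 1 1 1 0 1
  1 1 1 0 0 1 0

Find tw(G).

2

A width-2 tree decomposition is:
Bags: B1 = {0, 5, 6}  B2 = {0, 4, 5}  B3 = {2, 5, 6}  B4 = {1, 5, 6}  B5 = {1, 3, 5}
Tree: B1–B2, B1–B3, B3–B4, B4–B5
Each bag holds 3 vertices, so the decomposition has width 2, which upper-bounds the treewidth. On the other hand G contains the 3-clique {1, 3, 5}. A clique must lie in a single bag of any decomposition, so no decomposition can have width below 2. Therefore the treewidth is 2.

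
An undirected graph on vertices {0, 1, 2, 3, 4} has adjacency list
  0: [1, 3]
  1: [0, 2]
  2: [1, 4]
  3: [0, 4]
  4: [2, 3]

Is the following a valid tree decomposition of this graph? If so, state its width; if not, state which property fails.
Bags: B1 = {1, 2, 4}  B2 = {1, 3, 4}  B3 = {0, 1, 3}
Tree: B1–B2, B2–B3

Every vertex of G appears in some bag (union = {0, 1, 2, 3, 4}); every edge is covered by a bag; and for each vertex v the set of bags containing v is connected in the bag tree. The decomposition is therefore valid. The largest bag has 3 vertices, so the width is 2.

Yes; width 2.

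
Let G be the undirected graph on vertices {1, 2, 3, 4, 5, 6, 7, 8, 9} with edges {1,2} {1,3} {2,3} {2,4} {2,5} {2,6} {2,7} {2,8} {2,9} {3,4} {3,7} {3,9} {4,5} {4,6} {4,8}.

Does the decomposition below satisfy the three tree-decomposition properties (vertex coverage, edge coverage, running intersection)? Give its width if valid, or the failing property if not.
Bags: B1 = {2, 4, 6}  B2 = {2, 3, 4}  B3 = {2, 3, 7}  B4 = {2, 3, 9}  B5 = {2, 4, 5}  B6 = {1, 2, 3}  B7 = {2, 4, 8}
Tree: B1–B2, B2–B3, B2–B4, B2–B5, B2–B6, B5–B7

Yes; width 2.

Every vertex of G appears in some bag (union = {1, 2, 3, 4, 5, 6, 7, 8, 9}); every edge is covered by a bag; and for each vertex v the set of bags containing v is connected in the bag tree. The decomposition is therefore valid. The largest bag has 3 vertices, so the width is 2.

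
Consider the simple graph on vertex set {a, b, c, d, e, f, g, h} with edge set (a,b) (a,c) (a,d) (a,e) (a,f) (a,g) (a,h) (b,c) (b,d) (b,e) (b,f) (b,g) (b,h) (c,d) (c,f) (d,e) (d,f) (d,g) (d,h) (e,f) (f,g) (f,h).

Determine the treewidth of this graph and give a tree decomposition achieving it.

Treewidth 4.
Bags: B1 = {a, b, d, f, h}  B2 = {a, b, d, e, f}  B3 = {a, b, c, d, f}  B4 = {a, b, d, f, g}
Tree: B1–B2, B2–B3, B1–B4

Every bag has size at most 5, so the width is 5 − 1 = 4 and tw(G) ≤ 4. Conversely, {a, b, d, f, g} is a clique of size 5, and the vertices of any clique must share a bag in every tree decomposition; so some bag has ≥ 5 vertices and tw(G) ≥ 4. Therefore the treewidth is 4.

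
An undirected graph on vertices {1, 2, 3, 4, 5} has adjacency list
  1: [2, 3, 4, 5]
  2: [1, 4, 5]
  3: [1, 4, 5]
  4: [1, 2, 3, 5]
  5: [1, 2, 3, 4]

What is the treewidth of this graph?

3

A width-3 tree decomposition is:
Bags: B1 = {1, 3, 4, 5}  B2 = {1, 2, 4, 5}
Tree: B1–B2
The largest bag has 4 vertices, giving width 3; this decomposition certifies tw(G) ≤ 3. Conversely, {1, 2, 4, 5} is a clique of size 4, and the vertices of any clique must share a bag in every tree decomposition; so some bag has ≥ 4 vertices and tw(G) ≥ 3. Combining the bounds, tw(G) = 3.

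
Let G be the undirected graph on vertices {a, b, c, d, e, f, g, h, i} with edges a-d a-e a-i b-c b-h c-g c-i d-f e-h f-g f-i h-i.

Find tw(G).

A width-3 tree decomposition is:
Bags: B1 = {b, c, f, g}  B2 = {b, c, f, i}  B3 = {b, f, h, i}  B4 = {d, f, h, i}  B5 = {a, d, h, i}  B6 = {a, d, e, h}
Tree: B1–B2, B2–B3, B3–B4, B4–B5, B5–B6
Every bag has size at most 4, so the width is 4 − 1 = 3 and tw(G) ≤ 3. For the lower bound: the 4 vertex sets {b,c,g}, {f}, {i}, {a,d,e,h} are disjoint, each induces a connected subgraph, and every pair is joined by at least one edge of G. Contracting each set to a single vertex therefore yields K_{4} as a minor, and since treewidth is minor-monotone, tw(G) ≥ tw(K_{4}) = 3. Hence tw(G) = 3 exactly.

3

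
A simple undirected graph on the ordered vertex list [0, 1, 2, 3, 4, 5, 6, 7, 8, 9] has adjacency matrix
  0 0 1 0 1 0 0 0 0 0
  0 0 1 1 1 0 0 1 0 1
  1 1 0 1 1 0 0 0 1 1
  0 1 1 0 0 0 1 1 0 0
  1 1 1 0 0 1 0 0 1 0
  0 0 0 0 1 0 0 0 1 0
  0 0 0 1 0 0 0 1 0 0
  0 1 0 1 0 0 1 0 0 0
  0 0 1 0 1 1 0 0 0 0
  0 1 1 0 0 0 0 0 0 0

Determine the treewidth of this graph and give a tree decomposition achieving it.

Treewidth 2.
Bags: B1 = {2, 4, 8}  B2 = {1, 2, 4}  B3 = {1, 2, 3}  B4 = {1, 3, 7}  B5 = {4, 5, 8}  B6 = {1, 2, 9}  B7 = {0, 2, 4}  B8 = {3, 6, 7}
Tree: B1–B2, B2–B3, B3–B4, B1–B5, B2–B6, B2–B7, B4–B8

Each bag holds 3 vertices, so the decomposition has width 2, which upper-bounds the treewidth. On the other hand G contains the 3-clique {0, 2, 4}. A clique must lie in a single bag of any decomposition, so no decomposition can have width below 2. The upper and lower bounds meet at 2, so that is the treewidth.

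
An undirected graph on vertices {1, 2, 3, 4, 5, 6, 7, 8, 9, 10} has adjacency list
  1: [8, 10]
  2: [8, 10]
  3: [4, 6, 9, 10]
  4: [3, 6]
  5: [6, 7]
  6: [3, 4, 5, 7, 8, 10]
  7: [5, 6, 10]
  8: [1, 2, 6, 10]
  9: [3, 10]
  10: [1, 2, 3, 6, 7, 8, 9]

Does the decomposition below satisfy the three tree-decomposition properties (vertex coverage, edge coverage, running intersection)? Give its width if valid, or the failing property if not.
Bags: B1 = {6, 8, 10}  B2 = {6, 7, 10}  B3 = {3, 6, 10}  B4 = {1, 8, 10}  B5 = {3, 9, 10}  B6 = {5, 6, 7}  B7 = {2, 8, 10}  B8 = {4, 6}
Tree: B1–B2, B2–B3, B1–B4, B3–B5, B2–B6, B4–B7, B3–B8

A tree decomposition must satisfy three properties: every vertex lies in some bag; for every edge, both endpoints lie together in some bag; and for every vertex, the bags containing it form a connected subtree. Here edge (3,4) lies in no bag, so the decomposition is invalid.

No — edge (3,4) lies in no bag.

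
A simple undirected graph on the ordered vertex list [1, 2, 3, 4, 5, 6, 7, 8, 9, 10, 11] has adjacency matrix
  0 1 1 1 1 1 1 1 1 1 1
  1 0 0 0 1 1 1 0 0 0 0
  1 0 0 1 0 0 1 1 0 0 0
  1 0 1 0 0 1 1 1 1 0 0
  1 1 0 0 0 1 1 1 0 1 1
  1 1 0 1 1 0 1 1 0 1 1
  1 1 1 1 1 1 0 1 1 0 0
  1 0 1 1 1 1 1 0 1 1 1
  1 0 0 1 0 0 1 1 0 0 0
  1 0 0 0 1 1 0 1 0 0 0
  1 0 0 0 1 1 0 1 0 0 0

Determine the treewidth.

A width-4 tree decomposition is:
Bags: B1 = {1, 2, 5, 6, 7}  B2 = {1, 5, 6, 7, 8}  B3 = {1, 4, 6, 7, 8}  B4 = {1, 5, 6, 8, 10}  B5 = {1, 4, 7, 8, 9}  B6 = {1, 5, 6, 8, 11}  B7 = {1, 3, 4, 7, 8}
Tree: B1–B2, B2–B3, B2–B4, B3–B5, B2–B6, B3–B7
The largest bag has 5 vertices, giving width 4; this decomposition certifies tw(G) ≤ 4. On the other hand G contains the 5-clique {1, 4, 7, 8, 9}. A clique must lie in a single bag of any decomposition, so no decomposition can have width below 4. Hence tw(G) = 4 exactly.

4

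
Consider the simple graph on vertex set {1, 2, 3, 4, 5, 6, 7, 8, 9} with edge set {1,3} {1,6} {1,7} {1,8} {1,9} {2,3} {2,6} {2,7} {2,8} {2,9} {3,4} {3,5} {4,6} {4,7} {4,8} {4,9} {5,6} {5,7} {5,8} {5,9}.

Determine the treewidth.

A width-4 tree decomposition is:
Bags: B1 = {1, 2, 4, 5, 6}  B2 = {1, 2, 4, 5, 8}  B3 = {1, 2, 4, 5, 7}  B4 = {1, 2, 4, 5, 9}  B5 = {1, 2, 3, 4, 5}
Tree: B1–B2, B2–B3, B3–B4, B4–B5
The largest bag has 5 vertices, giving width 4; this decomposition certifies tw(G) ≤ 4. For the lower bound: the 5 vertex sets {2,6}, {1,8}, {5,7}, {4}, {9} are disjoint, each induces a connected subgraph, and every pair is joined by at least one edge of G. Contracting each set to a single vertex therefore yields K_{5} as a minor, and since treewidth is minor-monotone, tw(G) ≥ tw(K_{5}) = 4. The upper and lower bounds meet at 4, so that is the treewidth.

4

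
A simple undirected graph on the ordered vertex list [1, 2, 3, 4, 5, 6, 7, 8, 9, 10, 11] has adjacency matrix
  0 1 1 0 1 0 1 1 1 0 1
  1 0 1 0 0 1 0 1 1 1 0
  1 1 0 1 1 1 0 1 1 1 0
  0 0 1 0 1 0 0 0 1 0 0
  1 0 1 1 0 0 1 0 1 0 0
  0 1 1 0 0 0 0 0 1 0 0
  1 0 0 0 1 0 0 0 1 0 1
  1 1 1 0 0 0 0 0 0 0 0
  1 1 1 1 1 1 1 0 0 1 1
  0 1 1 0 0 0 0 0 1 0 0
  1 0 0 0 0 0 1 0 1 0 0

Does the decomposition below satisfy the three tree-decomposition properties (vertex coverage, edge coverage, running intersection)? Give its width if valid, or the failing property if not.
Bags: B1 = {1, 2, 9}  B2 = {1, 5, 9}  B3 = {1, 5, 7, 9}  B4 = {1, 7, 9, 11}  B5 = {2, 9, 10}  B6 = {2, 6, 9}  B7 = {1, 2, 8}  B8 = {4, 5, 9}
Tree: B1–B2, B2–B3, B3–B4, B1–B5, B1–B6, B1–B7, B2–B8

A tree decomposition must satisfy three properties: every vertex lies in some bag; for every edge, both endpoints lie together in some bag; and for every vertex, the bags containing it form a connected subtree. Here vertex 3 appears in no bag, so the decomposition is invalid.

No — vertex 3 appears in no bag.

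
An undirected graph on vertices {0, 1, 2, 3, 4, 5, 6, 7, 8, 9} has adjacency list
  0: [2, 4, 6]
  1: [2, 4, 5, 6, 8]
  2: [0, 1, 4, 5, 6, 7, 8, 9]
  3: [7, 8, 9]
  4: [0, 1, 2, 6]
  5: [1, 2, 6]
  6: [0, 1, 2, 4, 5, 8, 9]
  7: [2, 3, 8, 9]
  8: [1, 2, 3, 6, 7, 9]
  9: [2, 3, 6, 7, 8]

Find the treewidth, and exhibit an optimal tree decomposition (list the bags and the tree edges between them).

Treewidth 3.
One optimal decomposition is:
Bags: B1 = {1, 2, 4, 6}  B2 = {1, 2, 6, 8}  B3 = {2, 6, 8, 9}  B4 = {2, 7, 8, 9}  B5 = {0, 2, 4, 6}  B6 = {1, 2, 5, 6}  B7 = {3, 7, 8, 9}
Tree: B1–B2, B2–B3, B3–B4, B1–B5, B1–B6, B4–B7

Each bag holds 4 vertices, so the decomposition has width 3, which upper-bounds the treewidth. For the lower bound, the 4 vertices {0, 2, 4, 6} are pairwise adjacent, and any tree decomposition puts a clique entirely inside one bag — forcing width ≥ 3. Therefore the treewidth is 3.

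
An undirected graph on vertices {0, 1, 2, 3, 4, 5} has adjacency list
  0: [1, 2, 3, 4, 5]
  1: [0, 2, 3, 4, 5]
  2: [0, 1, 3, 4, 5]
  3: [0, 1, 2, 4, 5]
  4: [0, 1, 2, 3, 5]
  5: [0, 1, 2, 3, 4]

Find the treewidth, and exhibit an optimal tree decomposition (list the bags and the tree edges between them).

With just one bag of size 6, the width is 6 − 1 = 5, so tw(G) ≤ 5. Conversely, {0, 1, 2, 3, 4, 5} is a clique of size 6, and the vertices of any clique must share a bag in every tree decomposition; so some bag has ≥ 6 vertices and tw(G) ≥ 5. The upper and lower bounds meet at 5, so that is the treewidth.

Treewidth 5.
One such decomposition:
Bags: B1 = {0, 1, 2, 3, 4, 5}
Tree: (single bag)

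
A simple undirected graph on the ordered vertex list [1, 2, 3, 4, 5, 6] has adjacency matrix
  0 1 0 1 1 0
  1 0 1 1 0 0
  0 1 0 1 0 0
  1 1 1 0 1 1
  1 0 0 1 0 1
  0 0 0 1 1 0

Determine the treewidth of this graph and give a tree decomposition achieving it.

Treewidth 2.
One such decomposition:
Bags: B1 = {1, 2, 4}  B2 = {1, 4, 5}  B3 = {2, 3, 4}  B4 = {4, 5, 6}
Tree: B1–B2, B1–B3, B2–B4

Every bag has size at most 3, so the width is 3 − 1 = 2 and tw(G) ≤ 2. For the lower bound, the 3 vertices {1, 2, 4} are pairwise adjacent, and any tree decomposition puts a clique entirely inside one bag — forcing width ≥ 2. Hence tw(G) = 2 exactly.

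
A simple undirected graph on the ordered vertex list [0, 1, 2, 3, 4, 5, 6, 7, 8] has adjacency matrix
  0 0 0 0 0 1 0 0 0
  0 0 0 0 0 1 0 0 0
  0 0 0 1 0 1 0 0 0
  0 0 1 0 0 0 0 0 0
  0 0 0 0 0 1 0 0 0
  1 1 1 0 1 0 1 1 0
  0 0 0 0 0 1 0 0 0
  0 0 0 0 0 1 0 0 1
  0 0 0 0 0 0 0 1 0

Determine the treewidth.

A width-1 tree decomposition is:
Bags: B1 = {0, 5}  B2 = {4, 5}  B3 = {5, 7}  B4 = {2, 5}  B5 = {2, 3}  B6 = {1, 5}  B7 = {7, 8}  B8 = {5, 6}
Tree: B1–B2, B1–B3, B1–B4, B4–B5, B2–B6, B3–B7, B3–B8
The largest bag has 2 vertices, giving width 1; this decomposition certifies tw(G) ≤ 1. G has an edge, so its treewidth is at least 1. The upper and lower bounds meet at 1, so that is the treewidth.

1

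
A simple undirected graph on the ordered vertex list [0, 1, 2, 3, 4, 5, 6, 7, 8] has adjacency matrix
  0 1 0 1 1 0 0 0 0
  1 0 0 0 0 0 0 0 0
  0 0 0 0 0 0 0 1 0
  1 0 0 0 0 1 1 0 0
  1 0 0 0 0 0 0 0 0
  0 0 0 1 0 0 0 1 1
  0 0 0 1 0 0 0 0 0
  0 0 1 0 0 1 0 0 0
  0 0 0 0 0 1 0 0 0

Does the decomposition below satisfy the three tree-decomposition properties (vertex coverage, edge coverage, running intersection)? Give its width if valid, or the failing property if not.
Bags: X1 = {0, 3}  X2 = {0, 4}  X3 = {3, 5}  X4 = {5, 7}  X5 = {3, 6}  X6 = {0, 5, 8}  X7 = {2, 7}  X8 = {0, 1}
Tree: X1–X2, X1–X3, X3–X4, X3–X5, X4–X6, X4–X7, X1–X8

No — bags containing vertex 0 are not connected in the tree.

A tree decomposition must satisfy three properties: every vertex lies in some bag; for every edge, both endpoints lie together in some bag; and for every vertex, the bags containing it form a connected subtree. Here bags containing vertex 0 are not connected in the tree, so the decomposition is invalid.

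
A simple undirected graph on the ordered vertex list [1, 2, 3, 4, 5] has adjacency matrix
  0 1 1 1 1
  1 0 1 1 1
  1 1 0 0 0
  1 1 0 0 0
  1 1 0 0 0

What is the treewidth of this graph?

2

A width-2 tree decomposition is:
Bags: B1 = {1, 2, 4}  B2 = {1, 2, 3}  B3 = {1, 2, 5}
Tree: B1–B2, B2–B3
Each bag holds 3 vertices, so the decomposition has width 2, which upper-bounds the treewidth. Conversely, {1, 2, 3} is a clique of size 3, and the vertices of any clique must share a bag in every tree decomposition; so some bag has ≥ 3 vertices and tw(G) ≥ 2. Combining the bounds, tw(G) = 2.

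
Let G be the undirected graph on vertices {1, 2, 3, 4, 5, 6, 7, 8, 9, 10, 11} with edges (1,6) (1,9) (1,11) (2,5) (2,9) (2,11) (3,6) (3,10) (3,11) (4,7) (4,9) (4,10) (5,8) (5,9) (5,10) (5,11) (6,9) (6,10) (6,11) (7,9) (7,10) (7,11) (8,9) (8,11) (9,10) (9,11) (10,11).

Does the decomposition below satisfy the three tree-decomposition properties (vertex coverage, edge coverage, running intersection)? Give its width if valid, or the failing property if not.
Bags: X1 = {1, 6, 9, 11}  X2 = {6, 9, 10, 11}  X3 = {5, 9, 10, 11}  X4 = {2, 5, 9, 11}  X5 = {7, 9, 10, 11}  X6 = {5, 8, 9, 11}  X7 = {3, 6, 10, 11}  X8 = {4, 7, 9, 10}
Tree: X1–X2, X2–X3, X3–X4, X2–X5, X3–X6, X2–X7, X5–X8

Yes; width 3.

Checking the three conditions: (i) the bags cover all of {1, 2, 3, 4, 5, 6, 7, 8, 9, 10, 11}; (ii) for each edge, some bag contains both endpoints; (iii) the bags containing any fixed vertex form a subtree. All hold, so the decomposition is valid with width 4 − 1 = 3.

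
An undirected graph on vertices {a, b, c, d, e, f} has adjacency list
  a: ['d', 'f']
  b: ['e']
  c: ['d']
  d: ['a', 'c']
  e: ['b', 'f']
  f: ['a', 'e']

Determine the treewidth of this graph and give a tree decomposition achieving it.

The largest bag has 2 vertices, giving width 1; this decomposition certifies tw(G) ≤ 1. Since G has at least one edge (e.g. b–e), it is not an edgeless graph, so tw(G) ≥ 1. The upper and lower bounds meet at 1, so that is the treewidth.

Treewidth 1.
Bags: B1 = {b, e}  B2 = {e, f}  B3 = {a, f}  B4 = {a, d}  B5 = {c, d}
Tree: B1–B2, B2–B3, B3–B4, B4–B5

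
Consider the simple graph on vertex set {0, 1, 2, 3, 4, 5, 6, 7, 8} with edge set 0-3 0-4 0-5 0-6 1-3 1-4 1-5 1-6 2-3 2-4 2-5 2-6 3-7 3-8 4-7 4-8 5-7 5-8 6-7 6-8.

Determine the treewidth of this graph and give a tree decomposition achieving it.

Each bag holds 5 vertices, so the decomposition has width 4, which upper-bounds the treewidth. For the lower bound: the 5 vertex sets {1,4}, {5,7}, {0,3}, {6}, {2} are disjoint, each induces a connected subgraph, and every pair is joined by at least one edge of G. Contracting each set to a single vertex therefore yields K_{5} as a minor, and since treewidth is minor-monotone, tw(G) ≥ tw(K_{5}) = 4. Combining the bounds, tw(G) = 4.

Treewidth 4.
One such decomposition:
Bags: B1 = {1, 3, 4, 5, 6}  B2 = {3, 4, 5, 6, 7}  B3 = {0, 3, 4, 5, 6}  B4 = {2, 3, 4, 5, 6}  B5 = {3, 4, 5, 6, 8}
Tree: B1–B2, B2–B3, B3–B4, B4–B5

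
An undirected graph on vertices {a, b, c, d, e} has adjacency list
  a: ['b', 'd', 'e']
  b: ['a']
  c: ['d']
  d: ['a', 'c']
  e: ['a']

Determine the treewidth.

1

A width-1 tree decomposition is:
Bags: B1 = {a, d}  B2 = {a, b}  B3 = {a, e}  B4 = {c, d}
Tree: B1–B2, B2–B3, B1–B4
The largest bag has 2 vertices, giving width 1; this decomposition certifies tw(G) ≤ 1. Since G has at least one edge (e.g. a–d), it is not an edgeless graph, so tw(G) ≥ 1. The upper and lower bounds meet at 1, so that is the treewidth.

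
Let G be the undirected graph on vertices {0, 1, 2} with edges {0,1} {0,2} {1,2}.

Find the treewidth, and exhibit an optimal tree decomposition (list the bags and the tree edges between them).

A single bag containing all 3 vertices is trivially a valid decomposition of width 2. For the lower bound, the 3 vertices {0, 1, 2} are pairwise adjacent, and any tree decomposition puts a clique entirely inside one bag — forcing width ≥ 2. Combining the bounds, tw(G) = 2.

Treewidth 2.
One such decomposition:
Bags: B1 = {0, 1, 2}
Tree: (single bag)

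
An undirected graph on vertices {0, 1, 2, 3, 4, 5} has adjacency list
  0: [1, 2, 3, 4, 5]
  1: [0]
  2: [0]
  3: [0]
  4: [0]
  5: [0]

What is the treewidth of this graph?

A width-1 tree decomposition is:
Bags: B1 = {0, 3}  B2 = {0, 2}  B3 = {0, 1}  B4 = {0, 4}  B5 = {0, 5}
Tree: B1–B2, B1–B3, B3–B4, B2–B5
Each bag holds 2 vertices, so the decomposition has width 1, which upper-bounds the treewidth. Any graph with an edge has treewidth ≥ 1, and G has the edge 0–3. Hence tw(G) = 1 exactly.

1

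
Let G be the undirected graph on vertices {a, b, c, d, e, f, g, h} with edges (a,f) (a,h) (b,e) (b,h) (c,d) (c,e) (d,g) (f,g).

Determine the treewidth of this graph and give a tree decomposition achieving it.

The largest bag has 3 vertices, giving width 2; this decomposition certifies tw(G) ≤ 2. For the lower bound, G contains the cycle b–h–a–f–g–d–c–e–b, so G is not a forest; only forests have treewidth ≤ 1, hence tw(G) ≥ 2. Therefore the treewidth is 2.

Treewidth 2.
One such decomposition:
Bags: B1 = {a, b, h}  B2 = {a, b, f}  B3 = {b, f, g}  B4 = {b, d, g}  B5 = {b, c, d}  B6 = {b, c, e}
Tree: B1–B2, B2–B3, B3–B4, B4–B5, B5–B6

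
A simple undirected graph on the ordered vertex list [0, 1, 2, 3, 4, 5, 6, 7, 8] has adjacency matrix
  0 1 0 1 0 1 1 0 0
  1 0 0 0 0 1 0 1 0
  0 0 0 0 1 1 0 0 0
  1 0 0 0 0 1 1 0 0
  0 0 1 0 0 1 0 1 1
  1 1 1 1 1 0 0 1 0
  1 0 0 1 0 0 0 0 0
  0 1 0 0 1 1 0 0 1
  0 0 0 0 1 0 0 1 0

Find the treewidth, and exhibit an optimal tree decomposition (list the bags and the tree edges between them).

Treewidth 2.
One such decomposition:
Bags: B1 = {0, 1, 5}  B2 = {1, 5, 7}  B3 = {0, 3, 5}  B4 = {4, 5, 7}  B5 = {0, 3, 6}  B6 = {2, 4, 5}  B7 = {4, 7, 8}
Tree: B1–B2, B1–B3, B2–B4, B3–B5, B4–B6, B4–B7

Every bag has size at most 3, so the width is 3 − 1 = 2 and tw(G) ≤ 2. On the other hand G contains the 3-clique {4, 7, 8}. A clique must lie in a single bag of any decomposition, so no decomposition can have width below 2. Therefore the treewidth is 2.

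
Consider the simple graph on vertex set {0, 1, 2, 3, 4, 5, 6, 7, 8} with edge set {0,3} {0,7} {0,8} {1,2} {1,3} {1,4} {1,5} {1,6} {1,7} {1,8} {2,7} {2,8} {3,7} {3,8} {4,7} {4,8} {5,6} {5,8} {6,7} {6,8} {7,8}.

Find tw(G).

3

A width-3 tree decomposition is:
Bags: B1 = {1, 4, 7, 8}  B2 = {1, 6, 7, 8}  B3 = {1, 3, 7, 8}  B4 = {1, 2, 7, 8}  B5 = {1, 5, 6, 8}  B6 = {0, 3, 7, 8}
Tree: B1–B2, B2–B3, B2–B4, B2–B5, B3–B6
Each bag holds 4 vertices, so the decomposition has width 3, which upper-bounds the treewidth. On the other hand G contains the 4-clique {0, 3, 7, 8}. A clique must lie in a single bag of any decomposition, so no decomposition can have width below 3. Combining the bounds, tw(G) = 3.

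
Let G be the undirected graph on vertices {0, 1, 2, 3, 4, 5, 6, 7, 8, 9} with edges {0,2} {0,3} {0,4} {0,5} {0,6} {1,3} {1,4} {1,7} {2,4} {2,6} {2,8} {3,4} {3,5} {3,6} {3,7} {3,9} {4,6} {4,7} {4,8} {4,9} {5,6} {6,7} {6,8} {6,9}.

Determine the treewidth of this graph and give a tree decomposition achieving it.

Treewidth 3.
Bags: B1 = {3, 4, 6, 7}  B2 = {1, 3, 4, 7}  B3 = {0, 3, 4, 6}  B4 = {0, 3, 5, 6}  B5 = {0, 2, 4, 6}  B6 = {3, 4, 6, 9}  B7 = {2, 4, 6, 8}
Tree: B1–B2, B1–B3, B3–B4, B3–B5, B3–B6, B5–B7

Each bag holds 4 vertices, so the decomposition has width 3, which upper-bounds the treewidth. Conversely, {1, 3, 4, 7} is a clique of size 4, and the vertices of any clique must share a bag in every tree decomposition; so some bag has ≥ 4 vertices and tw(G) ≥ 3. The upper and lower bounds meet at 3, so that is the treewidth.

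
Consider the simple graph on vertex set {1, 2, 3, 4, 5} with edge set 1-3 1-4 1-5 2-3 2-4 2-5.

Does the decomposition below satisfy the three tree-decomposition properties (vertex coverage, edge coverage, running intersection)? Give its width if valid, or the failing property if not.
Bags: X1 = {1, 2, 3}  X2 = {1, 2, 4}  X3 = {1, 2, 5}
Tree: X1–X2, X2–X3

Yes; width 2.

Every vertex of G appears in some bag (union = {1, 2, 3, 4, 5}); every edge is covered by a bag; and for each vertex v the set of bags containing v is connected in the bag tree. The decomposition is therefore valid. The largest bag has 3 vertices, so the width is 2.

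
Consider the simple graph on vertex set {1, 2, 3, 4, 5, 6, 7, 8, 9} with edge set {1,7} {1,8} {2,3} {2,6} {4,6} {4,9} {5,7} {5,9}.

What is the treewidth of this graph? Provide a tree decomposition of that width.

The largest bag has 2 vertices, giving width 1; this decomposition certifies tw(G) ≤ 1. Since G has at least one edge (e.g. 3–2), it is not an edgeless graph, so tw(G) ≥ 1. Therefore the treewidth is 1.

Treewidth 1.
One optimal decomposition is:
Bags: B1 = {2, 3}  B2 = {2, 6}  B3 = {4, 6}  B4 = {4, 9}  B5 = {5, 9}  B6 = {5, 7}  B7 = {1, 7}  B8 = {1, 8}
Tree: B1–B2, B2–B3, B3–B4, B4–B5, B5–B6, B6–B7, B7–B8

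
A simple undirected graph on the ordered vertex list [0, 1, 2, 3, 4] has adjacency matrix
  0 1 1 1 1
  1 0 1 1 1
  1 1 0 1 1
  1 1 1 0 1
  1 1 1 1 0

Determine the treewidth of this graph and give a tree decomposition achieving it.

A single bag containing all 5 vertices is trivially a valid decomposition of width 4. For the lower bound, the 5 vertices {0, 1, 2, 3, 4} are pairwise adjacent, and any tree decomposition puts a clique entirely inside one bag — forcing width ≥ 4. Hence tw(G) = 4 exactly.

Treewidth 4.
One optimal decomposition is:
Bags: B1 = {0, 1, 2, 3, 4}
Tree: (single bag)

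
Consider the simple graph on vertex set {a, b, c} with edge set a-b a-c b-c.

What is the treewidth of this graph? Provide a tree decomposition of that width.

With just one bag of size 3, the width is 3 − 1 = 2, so tw(G) ≤ 2. On the other hand G contains the 3-clique {a, b, c}. A clique must lie in a single bag of any decomposition, so no decomposition can have width below 2. Therefore the treewidth is 2.

Treewidth 2.
Bags: B1 = {a, b, c}
Tree: (single bag)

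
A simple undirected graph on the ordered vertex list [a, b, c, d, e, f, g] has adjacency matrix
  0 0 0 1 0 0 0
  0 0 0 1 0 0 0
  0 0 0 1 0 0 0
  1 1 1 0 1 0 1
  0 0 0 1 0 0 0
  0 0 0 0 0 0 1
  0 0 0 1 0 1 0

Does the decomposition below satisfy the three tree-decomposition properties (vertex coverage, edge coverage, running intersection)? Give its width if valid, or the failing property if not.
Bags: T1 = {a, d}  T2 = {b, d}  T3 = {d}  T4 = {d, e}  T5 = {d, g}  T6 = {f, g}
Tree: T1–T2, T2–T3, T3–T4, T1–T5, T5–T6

No — vertex c appears in no bag.

A tree decomposition must satisfy three properties: every vertex lies in some bag; for every edge, both endpoints lie together in some bag; and for every vertex, the bags containing it form a connected subtree. Here vertex c appears in no bag, so the decomposition is invalid.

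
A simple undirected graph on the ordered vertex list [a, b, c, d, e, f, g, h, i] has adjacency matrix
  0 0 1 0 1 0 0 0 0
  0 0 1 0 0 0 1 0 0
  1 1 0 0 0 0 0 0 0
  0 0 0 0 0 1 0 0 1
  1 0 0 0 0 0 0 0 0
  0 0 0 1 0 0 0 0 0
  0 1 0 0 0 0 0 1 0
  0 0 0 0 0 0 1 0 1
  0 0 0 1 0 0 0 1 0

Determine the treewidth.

A width-1 tree decomposition is:
Bags: B1 = {a, e}  B2 = {a, c}  B3 = {b, c}  B4 = {b, g}  B5 = {g, h}  B6 = {h, i}  B7 = {d, i}  B8 = {d, f}
Tree: B1–B2, B2–B3, B3–B4, B4–B5, B5–B6, B6–B7, B7–B8
Each bag holds 2 vertices, so the decomposition has width 1, which upper-bounds the treewidth. G has an edge, so its treewidth is at least 1. Combining the bounds, tw(G) = 1.

1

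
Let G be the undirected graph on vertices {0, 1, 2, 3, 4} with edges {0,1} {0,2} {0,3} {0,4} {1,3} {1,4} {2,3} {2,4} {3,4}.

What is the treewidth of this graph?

A width-3 tree decomposition is:
Bags: B1 = {0, 1, 3, 4}  B2 = {0, 2, 3, 4}
Tree: B1–B2
The largest bag has 4 vertices, giving width 3; this decomposition certifies tw(G) ≤ 3. On the other hand G contains the 4-clique {0, 1, 3, 4}. A clique must lie in a single bag of any decomposition, so no decomposition can have width below 3. The upper and lower bounds meet at 3, so that is the treewidth.

3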